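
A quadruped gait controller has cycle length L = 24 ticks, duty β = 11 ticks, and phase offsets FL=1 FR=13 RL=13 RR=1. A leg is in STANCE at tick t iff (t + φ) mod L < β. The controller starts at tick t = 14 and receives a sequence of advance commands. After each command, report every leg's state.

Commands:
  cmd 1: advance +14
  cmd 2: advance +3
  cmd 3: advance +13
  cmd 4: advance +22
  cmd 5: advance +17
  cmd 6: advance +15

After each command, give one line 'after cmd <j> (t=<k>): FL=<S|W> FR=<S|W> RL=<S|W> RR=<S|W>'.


start t=14: FL=W FR=S RL=S RR=W
cmd 1: advance +14 → t=28, phase=(5,17,17,5) → FL=S FR=W RL=W RR=S
cmd 2: advance +3 → t=31, phase=(8,20,20,8) → FL=S FR=W RL=W RR=S
cmd 3: advance +13 → t=44, phase=(21,9,9,21) → FL=W FR=S RL=S RR=W
cmd 4: advance +22 → t=66, phase=(19,7,7,19) → FL=W FR=S RL=S RR=W
cmd 5: advance +17 → t=83, phase=(12,0,0,12) → FL=W FR=S RL=S RR=W
cmd 6: advance +15 → t=98, phase=(3,15,15,3) → FL=S FR=W RL=W RR=S

after cmd 1 (t=28): FL=S FR=W RL=W RR=S
after cmd 2 (t=31): FL=S FR=W RL=W RR=S
after cmd 3 (t=44): FL=W FR=S RL=S RR=W
after cmd 4 (t=66): FL=W FR=S RL=S RR=W
after cmd 5 (t=83): FL=W FR=S RL=S RR=W
after cmd 6 (t=98): FL=S FR=W RL=W RR=S


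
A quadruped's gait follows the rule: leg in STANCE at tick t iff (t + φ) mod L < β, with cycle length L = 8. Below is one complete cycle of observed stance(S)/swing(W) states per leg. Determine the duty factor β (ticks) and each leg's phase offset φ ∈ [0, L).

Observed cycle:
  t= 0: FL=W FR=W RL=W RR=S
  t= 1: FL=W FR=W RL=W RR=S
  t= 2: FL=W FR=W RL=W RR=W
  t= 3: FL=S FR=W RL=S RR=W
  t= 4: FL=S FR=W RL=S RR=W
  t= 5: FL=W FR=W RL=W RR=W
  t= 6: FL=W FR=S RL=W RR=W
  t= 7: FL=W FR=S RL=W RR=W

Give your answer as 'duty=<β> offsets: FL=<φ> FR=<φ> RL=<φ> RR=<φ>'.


duty β = stance ticks per leg = 2
FL: stance ticks = 2; W→S at t=3 → φ=5
FR: stance ticks = 2; W→S at t=6 → φ=2
RL: stance ticks = 2; W→S at t=3 → φ=5
RR: stance ticks = 2; W→S at t=0 → φ=0

duty=2 offsets: FL=5 FR=2 RL=5 RR=0


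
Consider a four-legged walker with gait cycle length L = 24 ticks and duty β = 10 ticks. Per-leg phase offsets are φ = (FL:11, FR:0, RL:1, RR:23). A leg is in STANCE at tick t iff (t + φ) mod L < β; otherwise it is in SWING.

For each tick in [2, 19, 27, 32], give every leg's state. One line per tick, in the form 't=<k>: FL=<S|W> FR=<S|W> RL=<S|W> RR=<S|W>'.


t=2: FL=W FR=S RL=S RR=S
t=19: FL=S FR=W RL=W RR=W
t=27: FL=W FR=S RL=S RR=S
t=32: FL=W FR=S RL=S RR=S

t=2: phase=(13,2,3,1) vs β=10 → FL=W FR=S RL=S RR=S
t=19: phase=(6,19,20,18) vs β=10 → FL=S FR=W RL=W RR=W
t=27: phase=(14,3,4,2) vs β=10 → FL=W FR=S RL=S RR=S
t=32: phase=(19,8,9,7) vs β=10 → FL=W FR=S RL=S RR=S


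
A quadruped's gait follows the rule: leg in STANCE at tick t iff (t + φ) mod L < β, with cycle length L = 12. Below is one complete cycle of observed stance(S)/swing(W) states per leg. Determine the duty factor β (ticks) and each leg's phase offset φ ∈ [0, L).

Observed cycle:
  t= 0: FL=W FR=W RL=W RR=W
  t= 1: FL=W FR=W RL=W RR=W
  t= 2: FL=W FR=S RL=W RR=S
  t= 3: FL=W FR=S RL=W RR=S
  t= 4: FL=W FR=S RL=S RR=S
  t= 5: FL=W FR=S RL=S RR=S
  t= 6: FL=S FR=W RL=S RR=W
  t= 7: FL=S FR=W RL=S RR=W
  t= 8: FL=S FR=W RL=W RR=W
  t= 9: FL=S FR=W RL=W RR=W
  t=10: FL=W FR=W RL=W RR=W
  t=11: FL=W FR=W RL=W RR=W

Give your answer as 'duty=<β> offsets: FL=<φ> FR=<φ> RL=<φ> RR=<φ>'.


duty β = stance ticks per leg = 4
FL: stance ticks = 4; W→S at t=6 → φ=6
FR: stance ticks = 4; W→S at t=2 → φ=10
RL: stance ticks = 4; W→S at t=4 → φ=8
RR: stance ticks = 4; W→S at t=2 → φ=10

duty=4 offsets: FL=6 FR=10 RL=8 RR=10


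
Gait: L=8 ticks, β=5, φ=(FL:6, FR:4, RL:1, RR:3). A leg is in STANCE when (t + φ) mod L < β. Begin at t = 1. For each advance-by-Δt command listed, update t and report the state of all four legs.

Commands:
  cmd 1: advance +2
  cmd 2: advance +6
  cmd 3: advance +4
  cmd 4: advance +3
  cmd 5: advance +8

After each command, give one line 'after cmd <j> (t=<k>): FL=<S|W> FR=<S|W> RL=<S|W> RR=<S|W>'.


after cmd 1 (t=3): FL=S FR=W RL=S RR=W
after cmd 2 (t=9): FL=W FR=W RL=S RR=S
after cmd 3 (t=13): FL=S FR=S RL=W RR=S
after cmd 4 (t=16): FL=W FR=S RL=S RR=S
after cmd 5 (t=24): FL=W FR=S RL=S RR=S

start t=1: FL=W FR=W RL=S RR=S
cmd 1: advance +2 → t=3, phase=(1,7,4,6) → FL=S FR=W RL=S RR=W
cmd 2: advance +6 → t=9, phase=(7,5,2,4) → FL=W FR=W RL=S RR=S
cmd 3: advance +4 → t=13, phase=(3,1,6,0) → FL=S FR=S RL=W RR=S
cmd 4: advance +3 → t=16, phase=(6,4,1,3) → FL=W FR=S RL=S RR=S
cmd 5: advance +8 → t=24, phase=(6,4,1,3) → FL=W FR=S RL=S RR=S


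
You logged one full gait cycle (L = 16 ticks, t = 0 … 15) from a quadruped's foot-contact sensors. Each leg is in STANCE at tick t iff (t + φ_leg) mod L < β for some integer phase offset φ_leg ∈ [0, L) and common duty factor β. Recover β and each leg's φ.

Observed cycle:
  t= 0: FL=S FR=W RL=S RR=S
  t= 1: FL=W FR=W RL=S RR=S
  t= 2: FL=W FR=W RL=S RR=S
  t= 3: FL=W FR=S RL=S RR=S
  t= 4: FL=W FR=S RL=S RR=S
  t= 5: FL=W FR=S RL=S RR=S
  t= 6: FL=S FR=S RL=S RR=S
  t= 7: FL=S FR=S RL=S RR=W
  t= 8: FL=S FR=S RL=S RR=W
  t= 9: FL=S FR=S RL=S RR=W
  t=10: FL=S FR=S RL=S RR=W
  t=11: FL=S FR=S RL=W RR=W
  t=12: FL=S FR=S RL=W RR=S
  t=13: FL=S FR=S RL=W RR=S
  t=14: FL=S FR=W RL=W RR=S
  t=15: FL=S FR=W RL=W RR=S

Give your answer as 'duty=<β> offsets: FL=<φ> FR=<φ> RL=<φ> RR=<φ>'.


duty=11 offsets: FL=10 FR=13 RL=0 RR=4

duty β = stance ticks per leg = 11
FL: stance ticks = 11; W→S at t=6 → φ=10
FR: stance ticks = 11; W→S at t=3 → φ=13
RL: stance ticks = 11; W→S at t=0 → φ=0
RR: stance ticks = 11; W→S at t=12 → φ=4


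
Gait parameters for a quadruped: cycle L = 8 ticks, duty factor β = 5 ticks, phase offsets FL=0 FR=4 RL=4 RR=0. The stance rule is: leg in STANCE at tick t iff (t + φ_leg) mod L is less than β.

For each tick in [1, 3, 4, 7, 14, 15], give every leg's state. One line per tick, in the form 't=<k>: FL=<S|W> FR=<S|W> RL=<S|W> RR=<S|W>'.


t=1: FL=S FR=W RL=W RR=S
t=3: FL=S FR=W RL=W RR=S
t=4: FL=S FR=S RL=S RR=S
t=7: FL=W FR=S RL=S RR=W
t=14: FL=W FR=S RL=S RR=W
t=15: FL=W FR=S RL=S RR=W

t=1: phase=(1,5,5,1) vs β=5 → FL=S FR=W RL=W RR=S
t=3: phase=(3,7,7,3) vs β=5 → FL=S FR=W RL=W RR=S
t=4: phase=(4,0,0,4) vs β=5 → FL=S FR=S RL=S RR=S
t=7: phase=(7,3,3,7) vs β=5 → FL=W FR=S RL=S RR=W
t=14: phase=(6,2,2,6) vs β=5 → FL=W FR=S RL=S RR=W
t=15: phase=(7,3,3,7) vs β=5 → FL=W FR=S RL=S RR=W


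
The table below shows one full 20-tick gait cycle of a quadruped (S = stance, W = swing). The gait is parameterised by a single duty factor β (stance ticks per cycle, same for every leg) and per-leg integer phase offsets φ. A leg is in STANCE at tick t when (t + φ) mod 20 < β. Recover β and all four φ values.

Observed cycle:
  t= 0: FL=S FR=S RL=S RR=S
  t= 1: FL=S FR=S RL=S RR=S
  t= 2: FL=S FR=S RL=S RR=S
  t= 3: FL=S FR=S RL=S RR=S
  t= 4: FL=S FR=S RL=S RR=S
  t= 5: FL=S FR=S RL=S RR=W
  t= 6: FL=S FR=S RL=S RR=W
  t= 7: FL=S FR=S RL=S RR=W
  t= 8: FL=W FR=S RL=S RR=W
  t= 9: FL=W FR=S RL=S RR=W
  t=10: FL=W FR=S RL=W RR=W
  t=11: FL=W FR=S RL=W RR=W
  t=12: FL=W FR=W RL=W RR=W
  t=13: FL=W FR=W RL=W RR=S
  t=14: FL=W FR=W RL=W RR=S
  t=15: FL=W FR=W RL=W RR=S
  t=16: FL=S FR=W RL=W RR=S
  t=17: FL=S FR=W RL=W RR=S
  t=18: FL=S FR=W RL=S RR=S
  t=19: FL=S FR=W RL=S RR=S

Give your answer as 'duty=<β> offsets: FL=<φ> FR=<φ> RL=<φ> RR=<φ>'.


duty=12 offsets: FL=4 FR=0 RL=2 RR=7

duty β = stance ticks per leg = 12
FL: stance ticks = 12; W→S at t=16 → φ=4
FR: stance ticks = 12; W→S at t=0 → φ=0
RL: stance ticks = 12; W→S at t=18 → φ=2
RR: stance ticks = 12; W→S at t=13 → φ=7


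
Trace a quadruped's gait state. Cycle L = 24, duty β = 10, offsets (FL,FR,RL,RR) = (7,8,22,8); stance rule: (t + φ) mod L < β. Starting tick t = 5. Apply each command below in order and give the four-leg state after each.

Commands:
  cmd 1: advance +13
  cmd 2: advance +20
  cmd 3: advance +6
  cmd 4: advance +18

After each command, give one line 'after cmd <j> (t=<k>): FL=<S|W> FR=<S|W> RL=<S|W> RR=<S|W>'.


after cmd 1 (t=18): FL=S FR=S RL=W RR=S
after cmd 2 (t=38): FL=W FR=W RL=W RR=W
after cmd 3 (t=44): FL=S FR=S RL=W RR=S
after cmd 4 (t=62): FL=W FR=W RL=W RR=W

start t=5: FL=W FR=W RL=S RR=W
cmd 1: advance +13 → t=18, phase=(1,2,16,2) → FL=S FR=S RL=W RR=S
cmd 2: advance +20 → t=38, phase=(21,22,12,22) → FL=W FR=W RL=W RR=W
cmd 3: advance +6 → t=44, phase=(3,4,18,4) → FL=S FR=S RL=W RR=S
cmd 4: advance +18 → t=62, phase=(21,22,12,22) → FL=W FR=W RL=W RR=W


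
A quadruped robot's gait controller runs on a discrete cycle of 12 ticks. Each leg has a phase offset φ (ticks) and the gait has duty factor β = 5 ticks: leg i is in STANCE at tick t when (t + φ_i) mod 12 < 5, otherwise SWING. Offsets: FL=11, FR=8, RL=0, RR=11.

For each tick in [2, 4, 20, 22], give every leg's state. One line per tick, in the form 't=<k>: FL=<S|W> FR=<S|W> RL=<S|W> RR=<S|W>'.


t=2: phase=(1,10,2,1) vs β=5 → FL=S FR=W RL=S RR=S
t=4: phase=(3,0,4,3) vs β=5 → FL=S FR=S RL=S RR=S
t=20: phase=(7,4,8,7) vs β=5 → FL=W FR=S RL=W RR=W
t=22: phase=(9,6,10,9) vs β=5 → FL=W FR=W RL=W RR=W

t=2: FL=S FR=W RL=S RR=S
t=4: FL=S FR=S RL=S RR=S
t=20: FL=W FR=S RL=W RR=W
t=22: FL=W FR=W RL=W RR=W


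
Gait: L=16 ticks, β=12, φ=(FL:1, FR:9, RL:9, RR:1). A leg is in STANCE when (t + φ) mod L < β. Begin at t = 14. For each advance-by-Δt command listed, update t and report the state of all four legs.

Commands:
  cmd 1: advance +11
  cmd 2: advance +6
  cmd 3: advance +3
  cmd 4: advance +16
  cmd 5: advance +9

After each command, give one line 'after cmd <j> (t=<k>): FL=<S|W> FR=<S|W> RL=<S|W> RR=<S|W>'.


start t=14: FL=W FR=S RL=S RR=W
cmd 1: advance +11 → t=25, phase=(10,2,2,10) → FL=S FR=S RL=S RR=S
cmd 2: advance +6 → t=31, phase=(0,8,8,0) → FL=S FR=S RL=S RR=S
cmd 3: advance +3 → t=34, phase=(3,11,11,3) → FL=S FR=S RL=S RR=S
cmd 4: advance +16 → t=50, phase=(3,11,11,3) → FL=S FR=S RL=S RR=S
cmd 5: advance +9 → t=59, phase=(12,4,4,12) → FL=W FR=S RL=S RR=W

after cmd 1 (t=25): FL=S FR=S RL=S RR=S
after cmd 2 (t=31): FL=S FR=S RL=S RR=S
after cmd 3 (t=34): FL=S FR=S RL=S RR=S
after cmd 4 (t=50): FL=S FR=S RL=S RR=S
after cmd 5 (t=59): FL=W FR=S RL=S RR=W


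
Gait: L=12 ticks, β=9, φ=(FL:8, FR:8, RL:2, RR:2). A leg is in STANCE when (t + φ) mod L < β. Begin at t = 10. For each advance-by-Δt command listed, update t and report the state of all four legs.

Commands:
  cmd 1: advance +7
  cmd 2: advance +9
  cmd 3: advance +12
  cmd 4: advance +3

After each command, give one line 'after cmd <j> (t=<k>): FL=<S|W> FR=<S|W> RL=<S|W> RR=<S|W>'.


after cmd 1 (t=17): FL=S FR=S RL=S RR=S
after cmd 2 (t=26): FL=W FR=W RL=S RR=S
after cmd 3 (t=38): FL=W FR=W RL=S RR=S
after cmd 4 (t=41): FL=S FR=S RL=S RR=S

start t=10: FL=S FR=S RL=S RR=S
cmd 1: advance +7 → t=17, phase=(1,1,7,7) → FL=S FR=S RL=S RR=S
cmd 2: advance +9 → t=26, phase=(10,10,4,4) → FL=W FR=W RL=S RR=S
cmd 3: advance +12 → t=38, phase=(10,10,4,4) → FL=W FR=W RL=S RR=S
cmd 4: advance +3 → t=41, phase=(1,1,7,7) → FL=S FR=S RL=S RR=S


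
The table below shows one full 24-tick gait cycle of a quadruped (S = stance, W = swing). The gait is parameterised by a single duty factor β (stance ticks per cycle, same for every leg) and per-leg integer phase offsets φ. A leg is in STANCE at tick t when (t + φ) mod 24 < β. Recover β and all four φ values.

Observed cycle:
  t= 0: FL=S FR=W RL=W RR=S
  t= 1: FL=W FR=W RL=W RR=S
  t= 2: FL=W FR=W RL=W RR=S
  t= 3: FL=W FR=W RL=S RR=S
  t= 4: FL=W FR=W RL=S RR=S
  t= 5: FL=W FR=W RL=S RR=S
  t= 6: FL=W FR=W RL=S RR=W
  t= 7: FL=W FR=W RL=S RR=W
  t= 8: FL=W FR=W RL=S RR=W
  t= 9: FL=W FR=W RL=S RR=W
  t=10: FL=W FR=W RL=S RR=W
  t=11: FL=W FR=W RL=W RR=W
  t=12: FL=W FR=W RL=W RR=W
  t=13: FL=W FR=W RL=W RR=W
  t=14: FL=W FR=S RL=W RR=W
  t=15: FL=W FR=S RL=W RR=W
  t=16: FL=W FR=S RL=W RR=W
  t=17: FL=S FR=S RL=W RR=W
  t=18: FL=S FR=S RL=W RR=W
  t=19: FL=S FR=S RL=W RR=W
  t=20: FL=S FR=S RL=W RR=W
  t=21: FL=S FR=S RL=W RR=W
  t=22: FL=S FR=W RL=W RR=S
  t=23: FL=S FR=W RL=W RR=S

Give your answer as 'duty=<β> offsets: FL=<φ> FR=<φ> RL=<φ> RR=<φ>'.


duty=8 offsets: FL=7 FR=10 RL=21 RR=2

duty β = stance ticks per leg = 8
FL: stance ticks = 8; W→S at t=17 → φ=7
FR: stance ticks = 8; W→S at t=14 → φ=10
RL: stance ticks = 8; W→S at t=3 → φ=21
RR: stance ticks = 8; W→S at t=22 → φ=2


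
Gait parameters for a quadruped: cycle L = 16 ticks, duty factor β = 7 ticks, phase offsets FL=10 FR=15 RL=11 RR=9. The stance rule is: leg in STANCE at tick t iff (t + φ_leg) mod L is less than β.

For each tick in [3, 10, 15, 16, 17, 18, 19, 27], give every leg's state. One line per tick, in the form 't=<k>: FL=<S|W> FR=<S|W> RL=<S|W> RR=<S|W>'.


t=3: FL=W FR=S RL=W RR=W
t=10: FL=S FR=W RL=S RR=S
t=15: FL=W FR=W RL=W RR=W
t=16: FL=W FR=W RL=W RR=W
t=17: FL=W FR=S RL=W RR=W
t=18: FL=W FR=S RL=W RR=W
t=19: FL=W FR=S RL=W RR=W
t=27: FL=S FR=W RL=S RR=S

t=3: phase=(13,2,14,12) vs β=7 → FL=W FR=S RL=W RR=W
t=10: phase=(4,9,5,3) vs β=7 → FL=S FR=W RL=S RR=S
t=15: phase=(9,14,10,8) vs β=7 → FL=W FR=W RL=W RR=W
t=16: phase=(10,15,11,9) vs β=7 → FL=W FR=W RL=W RR=W
t=17: phase=(11,0,12,10) vs β=7 → FL=W FR=S RL=W RR=W
t=18: phase=(12,1,13,11) vs β=7 → FL=W FR=S RL=W RR=W
t=19: phase=(13,2,14,12) vs β=7 → FL=W FR=S RL=W RR=W
t=27: phase=(5,10,6,4) vs β=7 → FL=S FR=W RL=S RR=S


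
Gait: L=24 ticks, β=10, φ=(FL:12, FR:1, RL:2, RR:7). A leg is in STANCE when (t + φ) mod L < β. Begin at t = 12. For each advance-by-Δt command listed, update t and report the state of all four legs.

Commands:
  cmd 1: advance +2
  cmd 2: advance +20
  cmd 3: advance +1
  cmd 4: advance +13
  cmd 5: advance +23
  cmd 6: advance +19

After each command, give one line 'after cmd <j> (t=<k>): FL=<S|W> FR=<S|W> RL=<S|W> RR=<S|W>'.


after cmd 1 (t=14): FL=S FR=W RL=W RR=W
after cmd 2 (t=34): FL=W FR=W RL=W RR=W
after cmd 3 (t=35): FL=W FR=W RL=W RR=W
after cmd 4 (t=48): FL=W FR=S RL=S RR=S
after cmd 5 (t=71): FL=W FR=S RL=S RR=S
after cmd 6 (t=90): FL=S FR=W RL=W RR=S

start t=12: FL=S FR=W RL=W RR=W
cmd 1: advance +2 → t=14, phase=(2,15,16,21) → FL=S FR=W RL=W RR=W
cmd 2: advance +20 → t=34, phase=(22,11,12,17) → FL=W FR=W RL=W RR=W
cmd 3: advance +1 → t=35, phase=(23,12,13,18) → FL=W FR=W RL=W RR=W
cmd 4: advance +13 → t=48, phase=(12,1,2,7) → FL=W FR=S RL=S RR=S
cmd 5: advance +23 → t=71, phase=(11,0,1,6) → FL=W FR=S RL=S RR=S
cmd 6: advance +19 → t=90, phase=(6,19,20,1) → FL=S FR=W RL=W RR=S


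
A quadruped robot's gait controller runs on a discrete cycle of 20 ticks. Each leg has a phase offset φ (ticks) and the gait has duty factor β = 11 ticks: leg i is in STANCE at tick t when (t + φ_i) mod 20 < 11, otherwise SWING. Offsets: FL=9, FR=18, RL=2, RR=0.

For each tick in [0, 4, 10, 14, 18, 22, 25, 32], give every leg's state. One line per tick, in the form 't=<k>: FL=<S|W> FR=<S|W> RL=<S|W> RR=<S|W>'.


t=0: FL=S FR=W RL=S RR=S
t=4: FL=W FR=S RL=S RR=S
t=10: FL=W FR=S RL=W RR=S
t=14: FL=S FR=W RL=W RR=W
t=18: FL=S FR=W RL=S RR=W
t=22: FL=W FR=S RL=S RR=S
t=25: FL=W FR=S RL=S RR=S
t=32: FL=S FR=S RL=W RR=W

t=0: phase=(9,18,2,0) vs β=11 → FL=S FR=W RL=S RR=S
t=4: phase=(13,2,6,4) vs β=11 → FL=W FR=S RL=S RR=S
t=10: phase=(19,8,12,10) vs β=11 → FL=W FR=S RL=W RR=S
t=14: phase=(3,12,16,14) vs β=11 → FL=S FR=W RL=W RR=W
t=18: phase=(7,16,0,18) vs β=11 → FL=S FR=W RL=S RR=W
t=22: phase=(11,0,4,2) vs β=11 → FL=W FR=S RL=S RR=S
t=25: phase=(14,3,7,5) vs β=11 → FL=W FR=S RL=S RR=S
t=32: phase=(1,10,14,12) vs β=11 → FL=S FR=S RL=W RR=W


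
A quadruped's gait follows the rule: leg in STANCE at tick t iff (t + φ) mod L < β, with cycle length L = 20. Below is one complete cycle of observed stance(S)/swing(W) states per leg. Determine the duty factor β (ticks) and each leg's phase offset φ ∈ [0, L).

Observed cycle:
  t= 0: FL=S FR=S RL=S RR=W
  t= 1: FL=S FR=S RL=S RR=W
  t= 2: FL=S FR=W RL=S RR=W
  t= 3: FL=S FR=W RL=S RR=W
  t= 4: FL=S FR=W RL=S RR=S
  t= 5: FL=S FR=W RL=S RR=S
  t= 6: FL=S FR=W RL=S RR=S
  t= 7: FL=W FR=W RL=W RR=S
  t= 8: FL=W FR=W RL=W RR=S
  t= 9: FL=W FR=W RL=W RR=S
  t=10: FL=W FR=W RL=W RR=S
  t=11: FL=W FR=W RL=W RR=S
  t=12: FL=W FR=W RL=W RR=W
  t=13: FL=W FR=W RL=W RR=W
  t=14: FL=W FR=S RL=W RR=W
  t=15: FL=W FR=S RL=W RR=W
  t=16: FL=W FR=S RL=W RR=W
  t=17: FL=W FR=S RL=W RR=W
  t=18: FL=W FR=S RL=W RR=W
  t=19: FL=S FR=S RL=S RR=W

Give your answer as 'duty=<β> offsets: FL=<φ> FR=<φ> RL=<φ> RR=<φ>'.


duty β = stance ticks per leg = 8
FL: stance ticks = 8; W→S at t=19 → φ=1
FR: stance ticks = 8; W→S at t=14 → φ=6
RL: stance ticks = 8; W→S at t=19 → φ=1
RR: stance ticks = 8; W→S at t=4 → φ=16

duty=8 offsets: FL=1 FR=6 RL=1 RR=16


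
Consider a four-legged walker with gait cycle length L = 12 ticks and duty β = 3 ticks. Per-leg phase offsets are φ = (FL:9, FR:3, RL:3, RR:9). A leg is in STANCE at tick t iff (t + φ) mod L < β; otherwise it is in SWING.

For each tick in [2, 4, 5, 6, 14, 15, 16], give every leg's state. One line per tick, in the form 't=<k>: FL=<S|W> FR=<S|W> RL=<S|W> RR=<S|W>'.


t=2: phase=(11,5,5,11) vs β=3 → FL=W FR=W RL=W RR=W
t=4: phase=(1,7,7,1) vs β=3 → FL=S FR=W RL=W RR=S
t=5: phase=(2,8,8,2) vs β=3 → FL=S FR=W RL=W RR=S
t=6: phase=(3,9,9,3) vs β=3 → FL=W FR=W RL=W RR=W
t=14: phase=(11,5,5,11) vs β=3 → FL=W FR=W RL=W RR=W
t=15: phase=(0,6,6,0) vs β=3 → FL=S FR=W RL=W RR=S
t=16: phase=(1,7,7,1) vs β=3 → FL=S FR=W RL=W RR=S

t=2: FL=W FR=W RL=W RR=W
t=4: FL=S FR=W RL=W RR=S
t=5: FL=S FR=W RL=W RR=S
t=6: FL=W FR=W RL=W RR=W
t=14: FL=W FR=W RL=W RR=W
t=15: FL=S FR=W RL=W RR=S
t=16: FL=S FR=W RL=W RR=S


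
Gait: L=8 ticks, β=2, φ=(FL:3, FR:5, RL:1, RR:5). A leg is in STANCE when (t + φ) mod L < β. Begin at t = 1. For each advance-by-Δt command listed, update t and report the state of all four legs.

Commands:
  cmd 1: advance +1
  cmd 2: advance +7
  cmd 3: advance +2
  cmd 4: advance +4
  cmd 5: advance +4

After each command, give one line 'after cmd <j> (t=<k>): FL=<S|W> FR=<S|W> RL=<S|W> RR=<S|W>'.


start t=1: FL=W FR=W RL=W RR=W
cmd 1: advance +1 → t=2, phase=(5,7,3,7) → FL=W FR=W RL=W RR=W
cmd 2: advance +7 → t=9, phase=(4,6,2,6) → FL=W FR=W RL=W RR=W
cmd 3: advance +2 → t=11, phase=(6,0,4,0) → FL=W FR=S RL=W RR=S
cmd 4: advance +4 → t=15, phase=(2,4,0,4) → FL=W FR=W RL=S RR=W
cmd 5: advance +4 → t=19, phase=(6,0,4,0) → FL=W FR=S RL=W RR=S

after cmd 1 (t=2): FL=W FR=W RL=W RR=W
after cmd 2 (t=9): FL=W FR=W RL=W RR=W
after cmd 3 (t=11): FL=W FR=S RL=W RR=S
after cmd 4 (t=15): FL=W FR=W RL=S RR=W
after cmd 5 (t=19): FL=W FR=S RL=W RR=S


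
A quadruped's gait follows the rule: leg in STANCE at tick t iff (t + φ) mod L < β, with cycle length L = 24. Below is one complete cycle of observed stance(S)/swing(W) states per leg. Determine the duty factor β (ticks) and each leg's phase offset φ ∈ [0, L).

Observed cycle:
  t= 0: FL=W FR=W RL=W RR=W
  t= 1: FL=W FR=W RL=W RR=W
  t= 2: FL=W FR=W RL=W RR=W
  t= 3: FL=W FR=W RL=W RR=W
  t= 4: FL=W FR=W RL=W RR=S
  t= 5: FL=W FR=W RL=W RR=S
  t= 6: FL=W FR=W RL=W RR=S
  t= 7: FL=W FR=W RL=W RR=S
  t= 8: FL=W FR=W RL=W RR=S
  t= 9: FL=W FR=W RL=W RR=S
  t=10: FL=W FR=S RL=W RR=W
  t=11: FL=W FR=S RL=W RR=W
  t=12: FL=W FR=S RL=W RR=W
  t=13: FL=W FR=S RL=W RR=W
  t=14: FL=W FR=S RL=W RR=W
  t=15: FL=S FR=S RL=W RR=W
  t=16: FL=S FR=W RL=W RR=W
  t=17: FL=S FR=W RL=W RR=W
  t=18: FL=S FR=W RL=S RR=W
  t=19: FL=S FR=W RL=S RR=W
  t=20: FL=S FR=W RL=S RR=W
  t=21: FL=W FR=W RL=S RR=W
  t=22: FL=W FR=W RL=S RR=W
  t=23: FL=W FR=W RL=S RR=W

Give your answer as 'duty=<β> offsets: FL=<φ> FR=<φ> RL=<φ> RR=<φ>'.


duty β = stance ticks per leg = 6
FL: stance ticks = 6; W→S at t=15 → φ=9
FR: stance ticks = 6; W→S at t=10 → φ=14
RL: stance ticks = 6; W→S at t=18 → φ=6
RR: stance ticks = 6; W→S at t=4 → φ=20

duty=6 offsets: FL=9 FR=14 RL=6 RR=20


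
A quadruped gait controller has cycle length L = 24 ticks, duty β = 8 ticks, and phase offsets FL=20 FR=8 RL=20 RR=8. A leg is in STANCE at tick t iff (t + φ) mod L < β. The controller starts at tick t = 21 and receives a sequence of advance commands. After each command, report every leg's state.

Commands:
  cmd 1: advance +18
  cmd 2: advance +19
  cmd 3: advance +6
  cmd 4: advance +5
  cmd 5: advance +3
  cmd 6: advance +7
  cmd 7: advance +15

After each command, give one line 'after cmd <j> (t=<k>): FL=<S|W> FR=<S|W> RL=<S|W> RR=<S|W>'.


start t=21: FL=W FR=S RL=W RR=S
cmd 1: advance +18 → t=39, phase=(11,23,11,23) → FL=W FR=W RL=W RR=W
cmd 2: advance +19 → t=58, phase=(6,18,6,18) → FL=S FR=W RL=S RR=W
cmd 3: advance +6 → t=64, phase=(12,0,12,0) → FL=W FR=S RL=W RR=S
cmd 4: advance +5 → t=69, phase=(17,5,17,5) → FL=W FR=S RL=W RR=S
cmd 5: advance +3 → t=72, phase=(20,8,20,8) → FL=W FR=W RL=W RR=W
cmd 6: advance +7 → t=79, phase=(3,15,3,15) → FL=S FR=W RL=S RR=W
cmd 7: advance +15 → t=94, phase=(18,6,18,6) → FL=W FR=S RL=W RR=S

after cmd 1 (t=39): FL=W FR=W RL=W RR=W
after cmd 2 (t=58): FL=S FR=W RL=S RR=W
after cmd 3 (t=64): FL=W FR=S RL=W RR=S
after cmd 4 (t=69): FL=W FR=S RL=W RR=S
after cmd 5 (t=72): FL=W FR=W RL=W RR=W
after cmd 6 (t=79): FL=S FR=W RL=S RR=W
after cmd 7 (t=94): FL=W FR=S RL=W RR=S


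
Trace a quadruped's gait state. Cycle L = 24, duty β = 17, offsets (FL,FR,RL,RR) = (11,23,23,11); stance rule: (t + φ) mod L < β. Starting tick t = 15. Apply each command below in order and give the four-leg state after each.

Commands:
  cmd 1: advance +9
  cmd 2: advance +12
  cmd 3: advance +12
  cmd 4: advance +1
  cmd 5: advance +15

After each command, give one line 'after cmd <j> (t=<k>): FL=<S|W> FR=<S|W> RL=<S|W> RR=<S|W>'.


start t=15: FL=S FR=S RL=S RR=S
cmd 1: advance +9 → t=24, phase=(11,23,23,11) → FL=S FR=W RL=W RR=S
cmd 2: advance +12 → t=36, phase=(23,11,11,23) → FL=W FR=S RL=S RR=W
cmd 3: advance +12 → t=48, phase=(11,23,23,11) → FL=S FR=W RL=W RR=S
cmd 4: advance +1 → t=49, phase=(12,0,0,12) → FL=S FR=S RL=S RR=S
cmd 5: advance +15 → t=64, phase=(3,15,15,3) → FL=S FR=S RL=S RR=S

after cmd 1 (t=24): FL=S FR=W RL=W RR=S
after cmd 2 (t=36): FL=W FR=S RL=S RR=W
after cmd 3 (t=48): FL=S FR=W RL=W RR=S
after cmd 4 (t=49): FL=S FR=S RL=S RR=S
after cmd 5 (t=64): FL=S FR=S RL=S RR=S


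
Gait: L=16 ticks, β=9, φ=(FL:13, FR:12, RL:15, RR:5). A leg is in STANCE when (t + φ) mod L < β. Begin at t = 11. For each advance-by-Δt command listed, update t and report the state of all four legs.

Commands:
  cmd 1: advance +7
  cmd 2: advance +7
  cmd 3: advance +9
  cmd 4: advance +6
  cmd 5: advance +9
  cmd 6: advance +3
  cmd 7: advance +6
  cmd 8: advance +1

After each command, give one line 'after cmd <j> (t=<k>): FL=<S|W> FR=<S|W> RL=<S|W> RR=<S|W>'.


start t=11: FL=S FR=S RL=W RR=S
cmd 1: advance +7 → t=18, phase=(15,14,1,7) → FL=W FR=W RL=S RR=S
cmd 2: advance +7 → t=25, phase=(6,5,8,14) → FL=S FR=S RL=S RR=W
cmd 3: advance +9 → t=34, phase=(15,14,1,7) → FL=W FR=W RL=S RR=S
cmd 4: advance +6 → t=40, phase=(5,4,7,13) → FL=S FR=S RL=S RR=W
cmd 5: advance +9 → t=49, phase=(14,13,0,6) → FL=W FR=W RL=S RR=S
cmd 6: advance +3 → t=52, phase=(1,0,3,9) → FL=S FR=S RL=S RR=W
cmd 7: advance +6 → t=58, phase=(7,6,9,15) → FL=S FR=S RL=W RR=W
cmd 8: advance +1 → t=59, phase=(8,7,10,0) → FL=S FR=S RL=W RR=S

after cmd 1 (t=18): FL=W FR=W RL=S RR=S
after cmd 2 (t=25): FL=S FR=S RL=S RR=W
after cmd 3 (t=34): FL=W FR=W RL=S RR=S
after cmd 4 (t=40): FL=S FR=S RL=S RR=W
after cmd 5 (t=49): FL=W FR=W RL=S RR=S
after cmd 6 (t=52): FL=S FR=S RL=S RR=W
after cmd 7 (t=58): FL=S FR=S RL=W RR=W
after cmd 8 (t=59): FL=S FR=S RL=W RR=S


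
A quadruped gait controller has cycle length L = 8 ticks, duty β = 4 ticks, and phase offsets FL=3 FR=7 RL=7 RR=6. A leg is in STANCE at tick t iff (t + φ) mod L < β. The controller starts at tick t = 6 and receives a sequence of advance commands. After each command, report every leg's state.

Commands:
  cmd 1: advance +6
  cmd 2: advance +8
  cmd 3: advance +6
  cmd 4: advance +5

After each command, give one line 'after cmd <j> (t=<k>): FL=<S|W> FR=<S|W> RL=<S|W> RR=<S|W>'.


after cmd 1 (t=12): FL=W FR=S RL=S RR=S
after cmd 2 (t=20): FL=W FR=S RL=S RR=S
after cmd 3 (t=26): FL=W FR=S RL=S RR=S
after cmd 4 (t=31): FL=S FR=W RL=W RR=W

start t=6: FL=S FR=W RL=W RR=W
cmd 1: advance +6 → t=12, phase=(7,3,3,2) → FL=W FR=S RL=S RR=S
cmd 2: advance +8 → t=20, phase=(7,3,3,2) → FL=W FR=S RL=S RR=S
cmd 3: advance +6 → t=26, phase=(5,1,1,0) → FL=W FR=S RL=S RR=S
cmd 4: advance +5 → t=31, phase=(2,6,6,5) → FL=S FR=W RL=W RR=W


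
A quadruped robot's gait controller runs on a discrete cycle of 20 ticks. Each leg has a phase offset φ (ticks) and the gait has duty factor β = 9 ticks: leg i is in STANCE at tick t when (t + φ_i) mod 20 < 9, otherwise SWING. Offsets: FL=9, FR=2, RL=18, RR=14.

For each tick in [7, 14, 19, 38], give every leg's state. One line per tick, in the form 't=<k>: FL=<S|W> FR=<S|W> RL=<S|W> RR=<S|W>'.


t=7: FL=W FR=W RL=S RR=S
t=14: FL=S FR=W RL=W RR=S
t=19: FL=S FR=S RL=W RR=W
t=38: FL=S FR=S RL=W RR=W

t=7: phase=(16,9,5,1) vs β=9 → FL=W FR=W RL=S RR=S
t=14: phase=(3,16,12,8) vs β=9 → FL=S FR=W RL=W RR=S
t=19: phase=(8,1,17,13) vs β=9 → FL=S FR=S RL=W RR=W
t=38: phase=(7,0,16,12) vs β=9 → FL=S FR=S RL=W RR=W


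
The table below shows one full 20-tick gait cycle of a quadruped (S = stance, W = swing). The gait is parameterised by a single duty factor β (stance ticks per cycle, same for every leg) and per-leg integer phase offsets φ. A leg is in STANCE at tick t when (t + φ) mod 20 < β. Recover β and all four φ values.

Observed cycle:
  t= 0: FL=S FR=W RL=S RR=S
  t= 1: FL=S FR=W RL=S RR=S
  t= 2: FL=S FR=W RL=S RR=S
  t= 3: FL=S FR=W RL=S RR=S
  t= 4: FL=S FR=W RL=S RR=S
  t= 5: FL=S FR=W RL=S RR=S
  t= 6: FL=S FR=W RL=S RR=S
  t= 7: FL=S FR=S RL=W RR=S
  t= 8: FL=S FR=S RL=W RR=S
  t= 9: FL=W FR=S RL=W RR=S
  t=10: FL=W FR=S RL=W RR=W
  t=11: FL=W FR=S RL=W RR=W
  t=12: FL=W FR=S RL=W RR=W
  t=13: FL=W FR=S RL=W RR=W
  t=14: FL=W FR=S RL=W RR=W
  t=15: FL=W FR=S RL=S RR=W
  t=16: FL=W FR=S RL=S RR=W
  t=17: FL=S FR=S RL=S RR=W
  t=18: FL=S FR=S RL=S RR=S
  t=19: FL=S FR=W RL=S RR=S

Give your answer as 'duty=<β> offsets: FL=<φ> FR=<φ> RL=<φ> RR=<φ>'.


duty β = stance ticks per leg = 12
FL: stance ticks = 12; W→S at t=17 → φ=3
FR: stance ticks = 12; W→S at t=7 → φ=13
RL: stance ticks = 12; W→S at t=15 → φ=5
RR: stance ticks = 12; W→S at t=18 → φ=2

duty=12 offsets: FL=3 FR=13 RL=5 RR=2


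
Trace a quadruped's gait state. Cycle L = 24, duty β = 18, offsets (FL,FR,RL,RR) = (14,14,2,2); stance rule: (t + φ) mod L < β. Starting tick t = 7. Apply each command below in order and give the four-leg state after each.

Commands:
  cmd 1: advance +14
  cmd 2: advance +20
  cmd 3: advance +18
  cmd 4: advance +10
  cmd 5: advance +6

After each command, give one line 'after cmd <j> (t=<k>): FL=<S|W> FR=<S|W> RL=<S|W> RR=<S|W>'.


start t=7: FL=W FR=W RL=S RR=S
cmd 1: advance +14 → t=21, phase=(11,11,23,23) → FL=S FR=S RL=W RR=W
cmd 2: advance +20 → t=41, phase=(7,7,19,19) → FL=S FR=S RL=W RR=W
cmd 3: advance +18 → t=59, phase=(1,1,13,13) → FL=S FR=S RL=S RR=S
cmd 4: advance +10 → t=69, phase=(11,11,23,23) → FL=S FR=S RL=W RR=W
cmd 5: advance +6 → t=75, phase=(17,17,5,5) → FL=S FR=S RL=S RR=S

after cmd 1 (t=21): FL=S FR=S RL=W RR=W
after cmd 2 (t=41): FL=S FR=S RL=W RR=W
after cmd 3 (t=59): FL=S FR=S RL=S RR=S
after cmd 4 (t=69): FL=S FR=S RL=W RR=W
after cmd 5 (t=75): FL=S FR=S RL=S RR=S


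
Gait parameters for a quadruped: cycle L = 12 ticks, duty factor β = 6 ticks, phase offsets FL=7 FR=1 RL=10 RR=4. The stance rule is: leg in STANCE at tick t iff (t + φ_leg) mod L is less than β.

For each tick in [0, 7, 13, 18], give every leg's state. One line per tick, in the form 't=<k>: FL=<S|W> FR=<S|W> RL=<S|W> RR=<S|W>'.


t=0: FL=W FR=S RL=W RR=S
t=7: FL=S FR=W RL=S RR=W
t=13: FL=W FR=S RL=W RR=S
t=18: FL=S FR=W RL=S RR=W

t=0: phase=(7,1,10,4) vs β=6 → FL=W FR=S RL=W RR=S
t=7: phase=(2,8,5,11) vs β=6 → FL=S FR=W RL=S RR=W
t=13: phase=(8,2,11,5) vs β=6 → FL=W FR=S RL=W RR=S
t=18: phase=(1,7,4,10) vs β=6 → FL=S FR=W RL=S RR=W


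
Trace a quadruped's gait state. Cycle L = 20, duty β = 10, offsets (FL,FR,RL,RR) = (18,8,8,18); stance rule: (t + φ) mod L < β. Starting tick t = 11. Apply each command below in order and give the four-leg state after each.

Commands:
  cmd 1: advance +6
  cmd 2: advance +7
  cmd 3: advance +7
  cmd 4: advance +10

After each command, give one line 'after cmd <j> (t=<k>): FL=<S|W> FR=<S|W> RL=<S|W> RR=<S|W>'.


after cmd 1 (t=17): FL=W FR=S RL=S RR=W
after cmd 2 (t=24): FL=S FR=W RL=W RR=S
after cmd 3 (t=31): FL=S FR=W RL=W RR=S
after cmd 4 (t=41): FL=W FR=S RL=S RR=W

start t=11: FL=S FR=W RL=W RR=S
cmd 1: advance +6 → t=17, phase=(15,5,5,15) → FL=W FR=S RL=S RR=W
cmd 2: advance +7 → t=24, phase=(2,12,12,2) → FL=S FR=W RL=W RR=S
cmd 3: advance +7 → t=31, phase=(9,19,19,9) → FL=S FR=W RL=W RR=S
cmd 4: advance +10 → t=41, phase=(19,9,9,19) → FL=W FR=S RL=S RR=W


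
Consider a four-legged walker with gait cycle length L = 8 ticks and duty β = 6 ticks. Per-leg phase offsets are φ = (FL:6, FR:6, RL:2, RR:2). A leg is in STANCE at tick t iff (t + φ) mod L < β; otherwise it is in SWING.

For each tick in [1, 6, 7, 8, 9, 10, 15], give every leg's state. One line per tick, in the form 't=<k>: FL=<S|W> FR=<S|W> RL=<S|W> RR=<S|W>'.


t=1: phase=(7,7,3,3) vs β=6 → FL=W FR=W RL=S RR=S
t=6: phase=(4,4,0,0) vs β=6 → FL=S FR=S RL=S RR=S
t=7: phase=(5,5,1,1) vs β=6 → FL=S FR=S RL=S RR=S
t=8: phase=(6,6,2,2) vs β=6 → FL=W FR=W RL=S RR=S
t=9: phase=(7,7,3,3) vs β=6 → FL=W FR=W RL=S RR=S
t=10: phase=(0,0,4,4) vs β=6 → FL=S FR=S RL=S RR=S
t=15: phase=(5,5,1,1) vs β=6 → FL=S FR=S RL=S RR=S

t=1: FL=W FR=W RL=S RR=S
t=6: FL=S FR=S RL=S RR=S
t=7: FL=S FR=S RL=S RR=S
t=8: FL=W FR=W RL=S RR=S
t=9: FL=W FR=W RL=S RR=S
t=10: FL=S FR=S RL=S RR=S
t=15: FL=S FR=S RL=S RR=S


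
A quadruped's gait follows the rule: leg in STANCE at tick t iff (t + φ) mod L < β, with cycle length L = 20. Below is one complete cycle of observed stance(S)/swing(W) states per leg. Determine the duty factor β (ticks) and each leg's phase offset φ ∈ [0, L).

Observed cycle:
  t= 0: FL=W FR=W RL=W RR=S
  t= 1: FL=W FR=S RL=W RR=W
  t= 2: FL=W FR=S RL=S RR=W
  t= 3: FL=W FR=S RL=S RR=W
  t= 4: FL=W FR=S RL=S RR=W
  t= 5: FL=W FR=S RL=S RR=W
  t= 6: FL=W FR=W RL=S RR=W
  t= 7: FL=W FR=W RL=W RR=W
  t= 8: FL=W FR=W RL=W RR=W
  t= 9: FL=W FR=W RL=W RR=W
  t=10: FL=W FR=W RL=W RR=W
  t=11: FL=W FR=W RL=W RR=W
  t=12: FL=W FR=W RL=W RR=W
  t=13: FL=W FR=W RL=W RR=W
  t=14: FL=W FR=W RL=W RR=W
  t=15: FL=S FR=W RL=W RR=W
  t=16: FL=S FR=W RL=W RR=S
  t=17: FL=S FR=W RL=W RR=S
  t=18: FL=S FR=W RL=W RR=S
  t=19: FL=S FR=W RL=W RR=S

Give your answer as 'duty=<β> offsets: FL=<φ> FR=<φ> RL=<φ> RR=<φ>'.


duty β = stance ticks per leg = 5
FL: stance ticks = 5; W→S at t=15 → φ=5
FR: stance ticks = 5; W→S at t=1 → φ=19
RL: stance ticks = 5; W→S at t=2 → φ=18
RR: stance ticks = 5; W→S at t=16 → φ=4

duty=5 offsets: FL=5 FR=19 RL=18 RR=4


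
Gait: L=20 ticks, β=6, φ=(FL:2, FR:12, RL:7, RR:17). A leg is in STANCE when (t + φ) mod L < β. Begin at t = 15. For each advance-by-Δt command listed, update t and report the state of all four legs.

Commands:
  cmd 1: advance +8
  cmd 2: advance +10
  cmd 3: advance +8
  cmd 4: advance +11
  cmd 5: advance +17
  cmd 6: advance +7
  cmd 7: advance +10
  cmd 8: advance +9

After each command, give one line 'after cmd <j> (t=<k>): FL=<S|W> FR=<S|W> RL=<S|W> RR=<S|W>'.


start t=15: FL=W FR=W RL=S RR=W
cmd 1: advance +8 → t=23, phase=(5,15,10,0) → FL=S FR=W RL=W RR=S
cmd 2: advance +10 → t=33, phase=(15,5,0,10) → FL=W FR=S RL=S RR=W
cmd 3: advance +8 → t=41, phase=(3,13,8,18) → FL=S FR=W RL=W RR=W
cmd 4: advance +11 → t=52, phase=(14,4,19,9) → FL=W FR=S RL=W RR=W
cmd 5: advance +17 → t=69, phase=(11,1,16,6) → FL=W FR=S RL=W RR=W
cmd 6: advance +7 → t=76, phase=(18,8,3,13) → FL=W FR=W RL=S RR=W
cmd 7: advance +10 → t=86, phase=(8,18,13,3) → FL=W FR=W RL=W RR=S
cmd 8: advance +9 → t=95, phase=(17,7,2,12) → FL=W FR=W RL=S RR=W

after cmd 1 (t=23): FL=S FR=W RL=W RR=S
after cmd 2 (t=33): FL=W FR=S RL=S RR=W
after cmd 3 (t=41): FL=S FR=W RL=W RR=W
after cmd 4 (t=52): FL=W FR=S RL=W RR=W
after cmd 5 (t=69): FL=W FR=S RL=W RR=W
after cmd 6 (t=76): FL=W FR=W RL=S RR=W
after cmd 7 (t=86): FL=W FR=W RL=W RR=S
after cmd 8 (t=95): FL=W FR=W RL=S RR=W


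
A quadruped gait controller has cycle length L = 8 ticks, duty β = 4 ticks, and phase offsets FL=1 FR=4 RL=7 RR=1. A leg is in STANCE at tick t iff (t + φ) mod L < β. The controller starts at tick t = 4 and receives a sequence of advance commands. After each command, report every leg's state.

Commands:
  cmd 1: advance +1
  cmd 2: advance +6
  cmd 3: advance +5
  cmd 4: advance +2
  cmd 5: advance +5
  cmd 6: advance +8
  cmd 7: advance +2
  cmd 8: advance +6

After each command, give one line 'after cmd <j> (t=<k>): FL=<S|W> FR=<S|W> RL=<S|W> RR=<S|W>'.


start t=4: FL=W FR=S RL=S RR=W
cmd 1: advance +1 → t=5, phase=(6,1,4,6) → FL=W FR=S RL=W RR=W
cmd 2: advance +6 → t=11, phase=(4,7,2,4) → FL=W FR=W RL=S RR=W
cmd 3: advance +5 → t=16, phase=(1,4,7,1) → FL=S FR=W RL=W RR=S
cmd 4: advance +2 → t=18, phase=(3,6,1,3) → FL=S FR=W RL=S RR=S
cmd 5: advance +5 → t=23, phase=(0,3,6,0) → FL=S FR=S RL=W RR=S
cmd 6: advance +8 → t=31, phase=(0,3,6,0) → FL=S FR=S RL=W RR=S
cmd 7: advance +2 → t=33, phase=(2,5,0,2) → FL=S FR=W RL=S RR=S
cmd 8: advance +6 → t=39, phase=(0,3,6,0) → FL=S FR=S RL=W RR=S

after cmd 1 (t=5): FL=W FR=S RL=W RR=W
after cmd 2 (t=11): FL=W FR=W RL=S RR=W
after cmd 3 (t=16): FL=S FR=W RL=W RR=S
after cmd 4 (t=18): FL=S FR=W RL=S RR=S
after cmd 5 (t=23): FL=S FR=S RL=W RR=S
after cmd 6 (t=31): FL=S FR=S RL=W RR=S
after cmd 7 (t=33): FL=S FR=W RL=S RR=S
after cmd 8 (t=39): FL=S FR=S RL=W RR=S


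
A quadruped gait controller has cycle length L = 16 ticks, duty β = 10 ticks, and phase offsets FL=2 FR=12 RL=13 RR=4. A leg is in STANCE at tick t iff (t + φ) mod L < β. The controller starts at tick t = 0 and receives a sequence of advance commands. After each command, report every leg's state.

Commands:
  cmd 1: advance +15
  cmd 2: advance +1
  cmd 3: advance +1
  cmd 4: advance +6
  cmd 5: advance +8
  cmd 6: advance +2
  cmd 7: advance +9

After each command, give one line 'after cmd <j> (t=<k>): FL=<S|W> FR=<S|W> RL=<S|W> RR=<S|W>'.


start t=0: FL=S FR=W RL=W RR=S
cmd 1: advance +15 → t=15, phase=(1,11,12,3) → FL=S FR=W RL=W RR=S
cmd 2: advance +1 → t=16, phase=(2,12,13,4) → FL=S FR=W RL=W RR=S
cmd 3: advance +1 → t=17, phase=(3,13,14,5) → FL=S FR=W RL=W RR=S
cmd 4: advance +6 → t=23, phase=(9,3,4,11) → FL=S FR=S RL=S RR=W
cmd 5: advance +8 → t=31, phase=(1,11,12,3) → FL=S FR=W RL=W RR=S
cmd 6: advance +2 → t=33, phase=(3,13,14,5) → FL=S FR=W RL=W RR=S
cmd 7: advance +9 → t=42, phase=(12,6,7,14) → FL=W FR=S RL=S RR=W

after cmd 1 (t=15): FL=S FR=W RL=W RR=S
after cmd 2 (t=16): FL=S FR=W RL=W RR=S
after cmd 3 (t=17): FL=S FR=W RL=W RR=S
after cmd 4 (t=23): FL=S FR=S RL=S RR=W
after cmd 5 (t=31): FL=S FR=W RL=W RR=S
after cmd 6 (t=33): FL=S FR=W RL=W RR=S
after cmd 7 (t=42): FL=W FR=S RL=S RR=W


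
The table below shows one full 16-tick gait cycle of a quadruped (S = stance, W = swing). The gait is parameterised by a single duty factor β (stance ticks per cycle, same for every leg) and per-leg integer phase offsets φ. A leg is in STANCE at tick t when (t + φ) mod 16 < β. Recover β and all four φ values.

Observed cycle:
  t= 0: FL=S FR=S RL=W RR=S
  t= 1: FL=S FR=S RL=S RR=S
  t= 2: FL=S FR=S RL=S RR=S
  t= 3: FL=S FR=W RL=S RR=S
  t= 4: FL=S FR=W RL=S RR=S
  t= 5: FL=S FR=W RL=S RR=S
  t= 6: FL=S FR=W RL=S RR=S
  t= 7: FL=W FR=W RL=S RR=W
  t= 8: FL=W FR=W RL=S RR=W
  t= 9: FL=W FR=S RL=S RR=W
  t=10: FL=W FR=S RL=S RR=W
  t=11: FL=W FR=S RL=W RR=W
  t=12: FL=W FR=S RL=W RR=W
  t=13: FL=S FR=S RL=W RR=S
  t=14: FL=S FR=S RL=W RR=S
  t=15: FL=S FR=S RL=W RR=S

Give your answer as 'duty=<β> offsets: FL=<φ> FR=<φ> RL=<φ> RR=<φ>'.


duty β = stance ticks per leg = 10
FL: stance ticks = 10; W→S at t=13 → φ=3
FR: stance ticks = 10; W→S at t=9 → φ=7
RL: stance ticks = 10; W→S at t=1 → φ=15
RR: stance ticks = 10; W→S at t=13 → φ=3

duty=10 offsets: FL=3 FR=7 RL=15 RR=3


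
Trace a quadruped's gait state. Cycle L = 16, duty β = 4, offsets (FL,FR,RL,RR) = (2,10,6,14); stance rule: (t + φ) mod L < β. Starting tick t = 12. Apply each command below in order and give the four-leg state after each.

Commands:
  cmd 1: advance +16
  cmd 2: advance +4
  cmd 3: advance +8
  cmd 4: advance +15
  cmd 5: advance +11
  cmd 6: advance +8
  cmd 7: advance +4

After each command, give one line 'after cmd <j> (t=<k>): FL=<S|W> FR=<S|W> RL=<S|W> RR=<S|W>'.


after cmd 1 (t=28): FL=W FR=W RL=S RR=W
after cmd 2 (t=32): FL=S FR=W RL=W RR=W
after cmd 3 (t=40): FL=W FR=S RL=W RR=W
after cmd 4 (t=55): FL=W FR=S RL=W RR=W
after cmd 5 (t=66): FL=W FR=W RL=W RR=S
after cmd 6 (t=74): FL=W FR=W RL=S RR=W
after cmd 7 (t=78): FL=S FR=W RL=W RR=W

start t=12: FL=W FR=W RL=S RR=W
cmd 1: advance +16 → t=28, phase=(14,6,2,10) → FL=W FR=W RL=S RR=W
cmd 2: advance +4 → t=32, phase=(2,10,6,14) → FL=S FR=W RL=W RR=W
cmd 3: advance +8 → t=40, phase=(10,2,14,6) → FL=W FR=S RL=W RR=W
cmd 4: advance +15 → t=55, phase=(9,1,13,5) → FL=W FR=S RL=W RR=W
cmd 5: advance +11 → t=66, phase=(4,12,8,0) → FL=W FR=W RL=W RR=S
cmd 6: advance +8 → t=74, phase=(12,4,0,8) → FL=W FR=W RL=S RR=W
cmd 7: advance +4 → t=78, phase=(0,8,4,12) → FL=S FR=W RL=W RR=W


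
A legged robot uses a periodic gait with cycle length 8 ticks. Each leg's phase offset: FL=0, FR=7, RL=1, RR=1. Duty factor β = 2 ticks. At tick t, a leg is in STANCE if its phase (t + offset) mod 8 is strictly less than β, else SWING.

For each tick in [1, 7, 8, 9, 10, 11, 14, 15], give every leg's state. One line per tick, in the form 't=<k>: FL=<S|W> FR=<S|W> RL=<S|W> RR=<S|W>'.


t=1: FL=S FR=S RL=W RR=W
t=7: FL=W FR=W RL=S RR=S
t=8: FL=S FR=W RL=S RR=S
t=9: FL=S FR=S RL=W RR=W
t=10: FL=W FR=S RL=W RR=W
t=11: FL=W FR=W RL=W RR=W
t=14: FL=W FR=W RL=W RR=W
t=15: FL=W FR=W RL=S RR=S

t=1: phase=(1,0,2,2) vs β=2 → FL=S FR=S RL=W RR=W
t=7: phase=(7,6,0,0) vs β=2 → FL=W FR=W RL=S RR=S
t=8: phase=(0,7,1,1) vs β=2 → FL=S FR=W RL=S RR=S
t=9: phase=(1,0,2,2) vs β=2 → FL=S FR=S RL=W RR=W
t=10: phase=(2,1,3,3) vs β=2 → FL=W FR=S RL=W RR=W
t=11: phase=(3,2,4,4) vs β=2 → FL=W FR=W RL=W RR=W
t=14: phase=(6,5,7,7) vs β=2 → FL=W FR=W RL=W RR=W
t=15: phase=(7,6,0,0) vs β=2 → FL=W FR=W RL=S RR=S


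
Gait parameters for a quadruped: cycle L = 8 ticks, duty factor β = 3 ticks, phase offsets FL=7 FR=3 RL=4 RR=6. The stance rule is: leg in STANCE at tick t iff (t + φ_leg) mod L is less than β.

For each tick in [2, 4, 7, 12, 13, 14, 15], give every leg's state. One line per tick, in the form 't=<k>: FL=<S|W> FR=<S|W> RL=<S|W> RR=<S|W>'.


t=2: phase=(1,5,6,0) vs β=3 → FL=S FR=W RL=W RR=S
t=4: phase=(3,7,0,2) vs β=3 → FL=W FR=W RL=S RR=S
t=7: phase=(6,2,3,5) vs β=3 → FL=W FR=S RL=W RR=W
t=12: phase=(3,7,0,2) vs β=3 → FL=W FR=W RL=S RR=S
t=13: phase=(4,0,1,3) vs β=3 → FL=W FR=S RL=S RR=W
t=14: phase=(5,1,2,4) vs β=3 → FL=W FR=S RL=S RR=W
t=15: phase=(6,2,3,5) vs β=3 → FL=W FR=S RL=W RR=W

t=2: FL=S FR=W RL=W RR=S
t=4: FL=W FR=W RL=S RR=S
t=7: FL=W FR=S RL=W RR=W
t=12: FL=W FR=W RL=S RR=S
t=13: FL=W FR=S RL=S RR=W
t=14: FL=W FR=S RL=S RR=W
t=15: FL=W FR=S RL=W RR=W


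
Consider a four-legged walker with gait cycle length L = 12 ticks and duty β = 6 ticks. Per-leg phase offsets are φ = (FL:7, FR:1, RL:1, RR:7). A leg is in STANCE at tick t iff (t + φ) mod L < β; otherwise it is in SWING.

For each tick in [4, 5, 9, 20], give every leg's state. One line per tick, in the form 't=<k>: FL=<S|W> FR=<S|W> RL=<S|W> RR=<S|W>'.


t=4: phase=(11,5,5,11) vs β=6 → FL=W FR=S RL=S RR=W
t=5: phase=(0,6,6,0) vs β=6 → FL=S FR=W RL=W RR=S
t=9: phase=(4,10,10,4) vs β=6 → FL=S FR=W RL=W RR=S
t=20: phase=(3,9,9,3) vs β=6 → FL=S FR=W RL=W RR=S

t=4: FL=W FR=S RL=S RR=W
t=5: FL=S FR=W RL=W RR=S
t=9: FL=S FR=W RL=W RR=S
t=20: FL=S FR=W RL=W RR=S
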